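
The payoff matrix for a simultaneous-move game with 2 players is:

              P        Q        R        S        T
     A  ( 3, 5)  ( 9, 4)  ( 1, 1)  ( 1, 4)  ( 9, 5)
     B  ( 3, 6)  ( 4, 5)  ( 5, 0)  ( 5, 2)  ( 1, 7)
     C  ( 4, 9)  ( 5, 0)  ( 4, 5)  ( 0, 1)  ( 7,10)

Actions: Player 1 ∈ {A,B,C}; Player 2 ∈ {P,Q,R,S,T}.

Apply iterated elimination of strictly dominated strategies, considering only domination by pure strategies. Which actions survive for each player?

IESDS → P1:{A,C} P2:{P,T}

P2 drop Q (P beats it: A:5>4 B:6>5 C:9>0)
P2 drop R (P beats it: A:5>1 B:6>0 C:9>5)
P2 drop S (P beats it: A:5>4 B:6>2 C:9>1)
P1 drop B (C beats it: P:4>3 T:7>1)
P1→{A,C} P2→{P,T}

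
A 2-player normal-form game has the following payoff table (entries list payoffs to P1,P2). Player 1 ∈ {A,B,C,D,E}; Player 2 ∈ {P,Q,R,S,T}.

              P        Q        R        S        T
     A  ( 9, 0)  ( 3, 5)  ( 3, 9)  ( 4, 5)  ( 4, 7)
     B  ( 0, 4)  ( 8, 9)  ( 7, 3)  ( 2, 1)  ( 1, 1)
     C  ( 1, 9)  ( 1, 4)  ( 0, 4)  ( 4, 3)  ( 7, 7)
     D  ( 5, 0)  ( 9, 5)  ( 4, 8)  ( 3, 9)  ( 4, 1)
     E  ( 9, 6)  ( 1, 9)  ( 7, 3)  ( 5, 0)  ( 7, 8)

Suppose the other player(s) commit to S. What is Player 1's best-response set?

u_1(A vs S) = 4
u_1(B vs S) = 2
u_1(C vs S) = 4
u_1(D vs S) = 3
u_1(E vs S) = 5
max payoff 5 at {E}

P1 best: {E}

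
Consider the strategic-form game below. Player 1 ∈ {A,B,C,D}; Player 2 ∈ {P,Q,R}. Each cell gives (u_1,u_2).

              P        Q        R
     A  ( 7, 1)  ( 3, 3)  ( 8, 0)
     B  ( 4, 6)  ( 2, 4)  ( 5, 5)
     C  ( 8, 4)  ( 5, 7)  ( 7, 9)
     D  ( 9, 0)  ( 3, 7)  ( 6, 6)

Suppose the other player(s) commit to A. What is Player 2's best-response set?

u_2(P vs A) = 1
u_2(Q vs A) = 3
u_2(R vs A) = 0
max payoff 3 at {Q}

argmax u_2 = {Q}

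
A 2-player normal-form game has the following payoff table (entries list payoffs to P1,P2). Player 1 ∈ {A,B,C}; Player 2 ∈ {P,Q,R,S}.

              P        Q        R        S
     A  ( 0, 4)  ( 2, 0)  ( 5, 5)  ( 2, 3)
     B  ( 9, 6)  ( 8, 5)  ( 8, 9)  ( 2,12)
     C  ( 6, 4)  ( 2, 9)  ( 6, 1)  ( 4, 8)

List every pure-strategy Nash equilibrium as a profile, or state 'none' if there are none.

(A,P): not NE [P1→B gives 9>0; P2→R gives 5>4]
(A,Q): not NE [P1→B gives 8>2; P2→R gives 5>0]
(A,R): not NE [P1→B gives 8>5]
(A,S): not NE [P1→C gives 4>2; P2→R gives 5>3]
(B,P): not NE [P2→S gives 12>6]
(B,Q): not NE [P2→S gives 12>5]
(B,R): not NE [P2→S gives 12>9]
(B,S): not NE [P1→C gives 4>2]
(C,P): not NE [P1→B gives 9>6; P2→Q gives 9>4]
(C,Q): not NE [P1→B gives 8>2]
(C,R): not NE [P1→B gives 8>6; P2→Q gives 9>1]
(C,S): not NE [P2→Q gives 9>8]

Equilibria: none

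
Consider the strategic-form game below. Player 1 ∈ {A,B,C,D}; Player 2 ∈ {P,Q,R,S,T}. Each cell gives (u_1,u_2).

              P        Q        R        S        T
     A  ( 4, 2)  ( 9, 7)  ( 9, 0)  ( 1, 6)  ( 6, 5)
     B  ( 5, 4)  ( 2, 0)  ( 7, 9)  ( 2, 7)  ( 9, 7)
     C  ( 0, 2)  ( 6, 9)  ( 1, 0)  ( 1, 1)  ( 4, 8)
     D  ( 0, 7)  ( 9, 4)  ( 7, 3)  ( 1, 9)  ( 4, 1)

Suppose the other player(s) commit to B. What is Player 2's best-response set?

P2 best: {R}

u_2(P vs B) = 4
u_2(Q vs B) = 0
u_2(R vs B) = 9
u_2(S vs B) = 7
u_2(T vs B) = 7
max payoff 9 at {R}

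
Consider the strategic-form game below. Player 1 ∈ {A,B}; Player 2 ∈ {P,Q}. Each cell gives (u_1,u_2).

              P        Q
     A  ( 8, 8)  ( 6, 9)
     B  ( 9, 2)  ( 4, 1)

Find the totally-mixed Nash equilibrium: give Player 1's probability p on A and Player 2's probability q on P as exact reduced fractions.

(p,q) = (1/2, 2/3)

P1 indiff ⇒ q·8+(1-q)·6 = q·9+(1-q)·4 ⇒ q(-1) = (1-q)(-2) ⇒ q = 2/3
P2 indiff ⇒ p·8+(1-p)·2 = p·9+(1-p)·1 ⇒ p(-1) = (1-p)(-1) ⇒ p = 1/2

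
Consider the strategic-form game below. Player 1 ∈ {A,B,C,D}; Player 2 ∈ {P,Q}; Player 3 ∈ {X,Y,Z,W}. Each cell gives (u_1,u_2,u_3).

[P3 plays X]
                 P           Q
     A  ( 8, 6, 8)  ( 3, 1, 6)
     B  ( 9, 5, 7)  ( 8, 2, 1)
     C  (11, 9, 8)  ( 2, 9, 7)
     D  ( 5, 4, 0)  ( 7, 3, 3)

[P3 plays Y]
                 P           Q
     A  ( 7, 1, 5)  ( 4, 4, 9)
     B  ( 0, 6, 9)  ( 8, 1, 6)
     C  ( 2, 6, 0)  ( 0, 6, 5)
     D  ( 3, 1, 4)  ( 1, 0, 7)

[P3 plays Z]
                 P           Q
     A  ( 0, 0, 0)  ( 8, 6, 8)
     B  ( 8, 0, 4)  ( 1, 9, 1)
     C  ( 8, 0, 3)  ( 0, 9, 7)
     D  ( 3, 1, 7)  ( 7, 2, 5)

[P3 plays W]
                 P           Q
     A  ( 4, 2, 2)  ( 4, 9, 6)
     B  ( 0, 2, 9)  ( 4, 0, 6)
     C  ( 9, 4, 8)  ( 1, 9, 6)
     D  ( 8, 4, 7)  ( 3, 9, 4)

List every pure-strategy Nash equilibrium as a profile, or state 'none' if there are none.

Nash profiles: (C,P,X)

(A,P,X): not NE [P1→C gives 11>8]
(A,P,Y): not NE [P2→Q gives 4>1; P3→X gives 8>5]
(A,P,Z): not NE [P1→C gives 8>0; P2→Q gives 6>0; P3→X gives 8>0]
(A,P,W): not NE [P1→C gives 9>4; P2→Q gives 9>2; P3→X gives 8>2]
(A,Q,X): not NE [P1→B gives 8>3; P2→P gives 6>1; P3→Y gives 9>6]
(A,Q,Y): not NE [P1→B gives 8>4]
(A,Q,Z): not NE [P3→Y gives 9>8]
(A,Q,W): not NE [P3→Y gives 9>6]
(B,P,X): not NE [P1→C gives 11>9; P3→W gives 9>7]
(B,P,Y): not NE [P1→A gives 7>0]
(B,P,Z): not NE [P2→Q gives 9>0; P3→W gives 9>4]
(B,P,W): not NE [P1→C gives 9>0]
(B,Q,X): not NE [P2→P gives 5>2; P3→W gives 6>1]
(B,Q,Y): not NE [P2→P gives 6>1]
(B,Q,Z): not NE [P1→A gives 8>1; P3→W gives 6>1]
(B,Q,W): not NE [P2→P gives 2>0]
(C,P,X): NE
(C,P,Y): not NE [P1→A gives 7>2; P3→W gives 8>0]
(C,P,Z): not NE [P2→Q gives 9>0; P3→W gives 8>3]
(C,P,W): not NE [P2→Q gives 9>4]
(C,Q,X): not NE [P1→B gives 8>2]
(C,Q,Y): not NE [P1→B gives 8>0; P3→Z gives 7>5]
(C,Q,Z): not NE [P1→A gives 8>0]
(C,Q,W): not NE [P1→B gives 4>1; P3→Z gives 7>6]
(D,P,X): not NE [P1→C gives 11>5; P3→W gives 7>0]
(D,P,Y): not NE [P1→A gives 7>3; P3→W gives 7>4]
(D,P,Z): not NE [P1→C gives 8>3; P2→Q gives 2>1]
(D,P,W): not NE [P1→C gives 9>8; P2→Q gives 9>4]
(D,Q,X): not NE [P1→B gives 8>7; P2→P gives 4>3; P3→Y gives 7>3]
(D,Q,Y): not NE [P1→B gives 8>1; P2→P gives 1>0]
(D,Q,Z): not NE [P1→A gives 8>7; P3→Y gives 7>5]
(D,Q,W): not NE [P1→B gives 4>3; P3→Y gives 7>4]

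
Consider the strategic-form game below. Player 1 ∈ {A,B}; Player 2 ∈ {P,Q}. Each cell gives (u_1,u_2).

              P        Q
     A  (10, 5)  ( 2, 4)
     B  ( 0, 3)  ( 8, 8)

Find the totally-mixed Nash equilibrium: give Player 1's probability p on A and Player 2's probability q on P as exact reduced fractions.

P1 indiff ⇒ q·10+(1-q)·2 = q·0+(1-q)·8 ⇒ q(10) = (1-q)(6) ⇒ q = 3/8
P2 indiff ⇒ p·5+(1-p)·3 = p·4+(1-p)·8 ⇒ p(1) = (1-p)(5) ⇒ p = 5/6

p=5/6, q=3/8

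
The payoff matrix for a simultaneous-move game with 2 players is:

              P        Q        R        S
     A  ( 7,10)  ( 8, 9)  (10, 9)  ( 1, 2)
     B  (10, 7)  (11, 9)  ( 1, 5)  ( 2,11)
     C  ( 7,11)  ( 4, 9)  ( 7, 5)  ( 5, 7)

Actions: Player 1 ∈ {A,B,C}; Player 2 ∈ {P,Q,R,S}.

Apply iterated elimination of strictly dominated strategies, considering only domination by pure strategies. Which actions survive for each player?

Remaining: P1:{B,C} P2:{P,Q,S}

P2 drop R (P beats it: A:10>9 B:7>5 C:11>5)
P1 drop A (B beats it: P:10>7 Q:11>8 S:2>1)
P1→{B,C} P2→{P,Q,S}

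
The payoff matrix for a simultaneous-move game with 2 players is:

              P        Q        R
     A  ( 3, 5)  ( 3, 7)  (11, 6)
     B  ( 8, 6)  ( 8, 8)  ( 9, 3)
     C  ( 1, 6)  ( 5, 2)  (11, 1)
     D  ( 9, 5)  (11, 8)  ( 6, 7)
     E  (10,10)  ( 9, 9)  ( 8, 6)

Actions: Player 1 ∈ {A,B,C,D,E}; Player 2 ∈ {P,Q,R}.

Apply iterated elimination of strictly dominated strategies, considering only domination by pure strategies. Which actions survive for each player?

P2 drop R (Q beats it: A:7>6 B:8>3 C:2>1 D:8>7 E:9>6)
P1 drop A (B beats it: P:8>3 Q:8>3)
P1 drop B (D beats it: P:9>8 Q:11>8)
P1 drop C (D beats it: P:9>1 Q:11>5)
P1→{D,E} P2→{P,Q}

Survivors P1:{D,E} P2:{P,Q}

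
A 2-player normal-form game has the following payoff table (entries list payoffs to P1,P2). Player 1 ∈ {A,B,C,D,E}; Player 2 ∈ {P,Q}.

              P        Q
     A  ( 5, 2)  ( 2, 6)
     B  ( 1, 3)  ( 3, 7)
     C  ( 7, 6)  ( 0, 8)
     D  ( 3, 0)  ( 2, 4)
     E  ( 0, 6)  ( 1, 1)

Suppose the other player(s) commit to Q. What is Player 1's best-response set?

BR_1 = {B}

u_1(A vs Q) = 2
u_1(B vs Q) = 3
u_1(C vs Q) = 0
u_1(D vs Q) = 2
u_1(E vs Q) = 1
max payoff 3 at {B}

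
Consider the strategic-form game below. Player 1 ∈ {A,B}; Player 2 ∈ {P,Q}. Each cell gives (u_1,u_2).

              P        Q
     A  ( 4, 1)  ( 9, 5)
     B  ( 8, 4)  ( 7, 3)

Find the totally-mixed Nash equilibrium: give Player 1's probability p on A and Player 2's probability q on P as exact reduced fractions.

P1 indiff ⇒ q·4+(1-q)·9 = q·8+(1-q)·7 ⇒ q(-4) = (1-q)(-2) ⇒ q = 1/3
P2 indiff ⇒ p·1+(1-p)·4 = p·5+(1-p)·3 ⇒ p(-4) = (1-p)(-1) ⇒ p = 1/5

P1 mixes 1/5 on A; P2 mixes 1/3 on P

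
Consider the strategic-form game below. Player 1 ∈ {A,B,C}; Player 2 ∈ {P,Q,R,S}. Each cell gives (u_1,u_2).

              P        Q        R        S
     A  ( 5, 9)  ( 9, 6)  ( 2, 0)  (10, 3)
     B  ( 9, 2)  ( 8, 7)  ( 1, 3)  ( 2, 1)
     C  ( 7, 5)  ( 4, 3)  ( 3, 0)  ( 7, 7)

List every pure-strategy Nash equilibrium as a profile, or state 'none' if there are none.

(A,P): not NE [P1→B gives 9>5]
(A,Q): not NE [P2→P gives 9>6]
(A,R): not NE [P1→C gives 3>2; P2→P gives 9>0]
(A,S): not NE [P2→P gives 9>3]
(B,P): not NE [P2→Q gives 7>2]
(B,Q): not NE [P1→A gives 9>8]
(B,R): not NE [P1→C gives 3>1; P2→Q gives 7>3]
(B,S): not NE [P1→A gives 10>2; P2→Q gives 7>1]
(C,P): not NE [P1→B gives 9>7; P2→S gives 7>5]
(C,Q): not NE [P1→A gives 9>4; P2→S gives 7>3]
(C,R): not NE [P2→S gives 7>0]
(C,S): not NE [P1→A gives 10>7]

PSNE: ∅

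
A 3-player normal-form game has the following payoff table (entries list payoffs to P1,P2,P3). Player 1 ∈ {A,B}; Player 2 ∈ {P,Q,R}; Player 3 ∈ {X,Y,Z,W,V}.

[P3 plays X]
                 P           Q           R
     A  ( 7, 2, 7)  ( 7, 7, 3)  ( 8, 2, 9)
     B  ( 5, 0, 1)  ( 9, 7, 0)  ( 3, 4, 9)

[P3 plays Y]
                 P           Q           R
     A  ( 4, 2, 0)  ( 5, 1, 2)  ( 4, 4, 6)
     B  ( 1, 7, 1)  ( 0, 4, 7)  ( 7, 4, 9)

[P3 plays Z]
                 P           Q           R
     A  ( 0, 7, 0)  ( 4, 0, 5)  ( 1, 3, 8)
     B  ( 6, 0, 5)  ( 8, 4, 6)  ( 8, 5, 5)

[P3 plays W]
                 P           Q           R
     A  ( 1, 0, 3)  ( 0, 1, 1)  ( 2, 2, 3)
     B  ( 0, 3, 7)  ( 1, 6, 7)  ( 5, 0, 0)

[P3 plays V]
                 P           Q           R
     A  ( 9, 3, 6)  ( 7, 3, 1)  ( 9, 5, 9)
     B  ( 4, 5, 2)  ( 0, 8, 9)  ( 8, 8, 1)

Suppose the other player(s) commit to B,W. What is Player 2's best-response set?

P2 best: {Q}

u_2(P vs B,W) = 3
u_2(Q vs B,W) = 6
u_2(R vs B,W) = 0
max payoff 6 at {Q}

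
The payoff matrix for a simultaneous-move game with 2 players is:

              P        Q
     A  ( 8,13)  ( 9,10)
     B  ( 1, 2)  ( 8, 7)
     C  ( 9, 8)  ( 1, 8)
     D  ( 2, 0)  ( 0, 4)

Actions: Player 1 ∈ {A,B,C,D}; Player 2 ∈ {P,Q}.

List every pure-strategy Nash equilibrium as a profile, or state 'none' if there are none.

PSNE = {(C,P)}

(A,P): not NE [P1→C gives 9>8]
(A,Q): not NE [P2→P gives 13>10]
(B,P): not NE [P1→C gives 9>1; P2→Q gives 7>2]
(B,Q): not NE [P1→A gives 9>8]
(C,P): NE
(C,Q): not NE [P1→A gives 9>1]
(D,P): not NE [P1→C gives 9>2; P2→Q gives 4>0]
(D,Q): not NE [P1→A gives 9>0]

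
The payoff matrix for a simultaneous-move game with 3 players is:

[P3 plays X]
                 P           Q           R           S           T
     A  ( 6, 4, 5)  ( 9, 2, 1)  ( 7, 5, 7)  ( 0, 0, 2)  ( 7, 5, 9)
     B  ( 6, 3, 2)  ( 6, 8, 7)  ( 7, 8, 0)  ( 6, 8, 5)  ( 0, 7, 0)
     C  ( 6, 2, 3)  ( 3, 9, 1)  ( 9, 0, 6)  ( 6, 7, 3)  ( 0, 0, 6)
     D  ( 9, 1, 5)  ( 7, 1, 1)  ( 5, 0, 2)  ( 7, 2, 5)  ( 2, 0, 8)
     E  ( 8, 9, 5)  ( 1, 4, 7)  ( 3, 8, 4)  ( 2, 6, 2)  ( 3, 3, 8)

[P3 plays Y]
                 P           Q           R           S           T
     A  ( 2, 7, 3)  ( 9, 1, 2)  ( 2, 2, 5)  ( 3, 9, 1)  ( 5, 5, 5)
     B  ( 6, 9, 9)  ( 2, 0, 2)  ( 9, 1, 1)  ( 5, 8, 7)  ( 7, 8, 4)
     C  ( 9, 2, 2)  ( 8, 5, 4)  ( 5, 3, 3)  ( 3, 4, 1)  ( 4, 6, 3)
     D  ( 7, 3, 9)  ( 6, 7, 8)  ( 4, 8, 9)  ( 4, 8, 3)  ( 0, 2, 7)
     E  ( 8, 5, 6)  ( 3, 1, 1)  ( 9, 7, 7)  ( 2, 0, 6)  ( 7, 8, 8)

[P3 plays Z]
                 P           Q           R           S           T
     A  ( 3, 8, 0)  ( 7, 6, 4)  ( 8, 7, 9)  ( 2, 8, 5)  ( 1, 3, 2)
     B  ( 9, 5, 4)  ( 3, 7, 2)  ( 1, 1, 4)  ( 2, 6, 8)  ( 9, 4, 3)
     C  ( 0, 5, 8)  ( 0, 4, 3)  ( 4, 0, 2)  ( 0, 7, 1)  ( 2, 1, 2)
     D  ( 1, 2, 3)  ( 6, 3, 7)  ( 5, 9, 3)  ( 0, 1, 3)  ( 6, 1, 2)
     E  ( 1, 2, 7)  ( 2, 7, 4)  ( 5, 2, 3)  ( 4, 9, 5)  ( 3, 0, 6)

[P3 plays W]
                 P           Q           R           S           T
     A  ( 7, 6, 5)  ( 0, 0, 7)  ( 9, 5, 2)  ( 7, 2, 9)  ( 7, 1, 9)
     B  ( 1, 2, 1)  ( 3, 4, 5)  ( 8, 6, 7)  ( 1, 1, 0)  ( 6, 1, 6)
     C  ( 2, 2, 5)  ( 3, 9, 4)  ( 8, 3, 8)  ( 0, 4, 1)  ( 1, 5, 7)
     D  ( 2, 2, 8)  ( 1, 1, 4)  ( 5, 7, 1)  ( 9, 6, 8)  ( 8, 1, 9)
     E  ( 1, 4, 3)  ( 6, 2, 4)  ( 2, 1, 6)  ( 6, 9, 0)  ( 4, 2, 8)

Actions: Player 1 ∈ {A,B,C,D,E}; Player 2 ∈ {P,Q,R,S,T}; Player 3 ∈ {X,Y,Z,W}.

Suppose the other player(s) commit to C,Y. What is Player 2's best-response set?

u_2(P vs C,Y) = 2
u_2(Q vs C,Y) = 5
u_2(R vs C,Y) = 3
u_2(S vs C,Y) = 4
u_2(T vs C,Y) = 6
max payoff 6 at {T}

argmax u_2 = {T}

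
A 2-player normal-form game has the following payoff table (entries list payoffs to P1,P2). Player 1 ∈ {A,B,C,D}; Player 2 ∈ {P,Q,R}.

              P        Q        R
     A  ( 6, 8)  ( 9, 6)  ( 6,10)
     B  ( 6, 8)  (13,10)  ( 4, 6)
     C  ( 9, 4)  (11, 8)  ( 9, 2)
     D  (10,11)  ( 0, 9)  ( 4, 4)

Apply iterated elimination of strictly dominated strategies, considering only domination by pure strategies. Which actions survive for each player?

P1 drop A (C beats it: P:9>6 Q:11>9 R:9>6)
P2 drop R (P beats it: B:8>6 C:4>2 D:11>4)
P1→{B,C,D} P2→{P,Q}

IESDS → P1:{B,C,D} P2:{P,Q}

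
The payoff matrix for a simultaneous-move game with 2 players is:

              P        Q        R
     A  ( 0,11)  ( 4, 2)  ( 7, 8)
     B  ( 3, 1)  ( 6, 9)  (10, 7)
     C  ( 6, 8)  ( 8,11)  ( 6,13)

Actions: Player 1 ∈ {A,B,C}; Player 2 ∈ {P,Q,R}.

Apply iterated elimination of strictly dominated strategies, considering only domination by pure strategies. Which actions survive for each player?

P1 drop A (B beats it: P:3>0 Q:6>4 R:10>7)
P2 drop P (Q beats it: B:9>1 C:11>8)
P1→{B,C} P2→{Q,R}

Survivors P1:{B,C} P2:{Q,R}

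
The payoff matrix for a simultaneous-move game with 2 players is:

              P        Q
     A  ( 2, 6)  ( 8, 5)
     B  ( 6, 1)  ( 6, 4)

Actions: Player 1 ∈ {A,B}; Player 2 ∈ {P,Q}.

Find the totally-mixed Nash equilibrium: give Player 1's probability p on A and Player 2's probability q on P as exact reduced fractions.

P1 indiff ⇒ q·2+(1-q)·8 = q·6+(1-q)·6 ⇒ q(-4) = (1-q)(-2) ⇒ q = 1/3
P2 indiff ⇒ p·6+(1-p)·1 = p·5+(1-p)·4 ⇒ p(1) = (1-p)(3) ⇒ p = 3/4

P1 mixes 3/4 on A; P2 mixes 1/3 on P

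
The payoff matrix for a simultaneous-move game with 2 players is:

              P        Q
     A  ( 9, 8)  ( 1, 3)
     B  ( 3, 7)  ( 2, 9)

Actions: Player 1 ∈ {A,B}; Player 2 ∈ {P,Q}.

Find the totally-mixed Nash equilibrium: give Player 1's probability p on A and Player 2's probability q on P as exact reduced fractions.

P1 mixes 2/7 on A; P2 mixes 1/7 on P

P1 indiff ⇒ q·9+(1-q)·1 = q·3+(1-q)·2 ⇒ q(6) = (1-q)(1) ⇒ q = 1/7
P2 indiff ⇒ p·8+(1-p)·7 = p·3+(1-p)·9 ⇒ p(5) = (1-p)(2) ⇒ p = 2/7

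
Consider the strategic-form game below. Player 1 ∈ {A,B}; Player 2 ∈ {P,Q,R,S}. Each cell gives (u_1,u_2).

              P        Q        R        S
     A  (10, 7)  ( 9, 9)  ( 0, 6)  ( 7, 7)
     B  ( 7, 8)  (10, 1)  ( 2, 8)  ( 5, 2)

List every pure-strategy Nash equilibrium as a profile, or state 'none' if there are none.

PSNE = {(B,R)}

(A,P): not NE [P2→Q gives 9>7]
(A,Q): not NE [P1→B gives 10>9]
(A,R): not NE [P1→B gives 2>0; P2→Q gives 9>6]
(A,S): not NE [P2→Q gives 9>7]
(B,P): not NE [P1→A gives 10>7]
(B,Q): not NE [P2→R gives 8>1]
(B,R): NE
(B,S): not NE [P1→A gives 7>5; P2→R gives 8>2]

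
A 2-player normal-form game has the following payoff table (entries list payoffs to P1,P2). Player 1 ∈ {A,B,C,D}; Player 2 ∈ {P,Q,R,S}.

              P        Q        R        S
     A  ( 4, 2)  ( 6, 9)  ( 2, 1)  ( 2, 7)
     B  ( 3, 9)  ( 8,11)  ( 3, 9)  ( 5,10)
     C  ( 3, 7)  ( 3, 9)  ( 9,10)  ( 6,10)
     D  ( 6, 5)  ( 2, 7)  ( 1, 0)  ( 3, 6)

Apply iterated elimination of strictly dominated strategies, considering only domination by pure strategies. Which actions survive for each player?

Survivors P1:{B,C} P2:{Q,R,S}

P2 drop P (Q beats it: A:9>2 B:11>9 C:9>7 D:7>5)
P1 drop A (B beats it: Q:8>6 R:3>2 S:5>2)
P1 drop D (B beats it: Q:8>2 R:3>1 S:5>3)
P1→{B,C} P2→{Q,R,S}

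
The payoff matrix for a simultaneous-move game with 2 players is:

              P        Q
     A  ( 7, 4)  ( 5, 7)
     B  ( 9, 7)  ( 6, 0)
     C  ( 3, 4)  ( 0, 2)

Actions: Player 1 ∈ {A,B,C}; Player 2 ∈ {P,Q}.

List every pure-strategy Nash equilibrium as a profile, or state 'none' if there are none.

PSNE = {(B,P)}

(A,P): not NE [P1→B gives 9>7; P2→Q gives 7>4]
(A,Q): not NE [P1→B gives 6>5]
(B,P): NE
(B,Q): not NE [P2→P gives 7>0]
(C,P): not NE [P1→B gives 9>3]
(C,Q): not NE [P1→B gives 6>0; P2→P gives 4>2]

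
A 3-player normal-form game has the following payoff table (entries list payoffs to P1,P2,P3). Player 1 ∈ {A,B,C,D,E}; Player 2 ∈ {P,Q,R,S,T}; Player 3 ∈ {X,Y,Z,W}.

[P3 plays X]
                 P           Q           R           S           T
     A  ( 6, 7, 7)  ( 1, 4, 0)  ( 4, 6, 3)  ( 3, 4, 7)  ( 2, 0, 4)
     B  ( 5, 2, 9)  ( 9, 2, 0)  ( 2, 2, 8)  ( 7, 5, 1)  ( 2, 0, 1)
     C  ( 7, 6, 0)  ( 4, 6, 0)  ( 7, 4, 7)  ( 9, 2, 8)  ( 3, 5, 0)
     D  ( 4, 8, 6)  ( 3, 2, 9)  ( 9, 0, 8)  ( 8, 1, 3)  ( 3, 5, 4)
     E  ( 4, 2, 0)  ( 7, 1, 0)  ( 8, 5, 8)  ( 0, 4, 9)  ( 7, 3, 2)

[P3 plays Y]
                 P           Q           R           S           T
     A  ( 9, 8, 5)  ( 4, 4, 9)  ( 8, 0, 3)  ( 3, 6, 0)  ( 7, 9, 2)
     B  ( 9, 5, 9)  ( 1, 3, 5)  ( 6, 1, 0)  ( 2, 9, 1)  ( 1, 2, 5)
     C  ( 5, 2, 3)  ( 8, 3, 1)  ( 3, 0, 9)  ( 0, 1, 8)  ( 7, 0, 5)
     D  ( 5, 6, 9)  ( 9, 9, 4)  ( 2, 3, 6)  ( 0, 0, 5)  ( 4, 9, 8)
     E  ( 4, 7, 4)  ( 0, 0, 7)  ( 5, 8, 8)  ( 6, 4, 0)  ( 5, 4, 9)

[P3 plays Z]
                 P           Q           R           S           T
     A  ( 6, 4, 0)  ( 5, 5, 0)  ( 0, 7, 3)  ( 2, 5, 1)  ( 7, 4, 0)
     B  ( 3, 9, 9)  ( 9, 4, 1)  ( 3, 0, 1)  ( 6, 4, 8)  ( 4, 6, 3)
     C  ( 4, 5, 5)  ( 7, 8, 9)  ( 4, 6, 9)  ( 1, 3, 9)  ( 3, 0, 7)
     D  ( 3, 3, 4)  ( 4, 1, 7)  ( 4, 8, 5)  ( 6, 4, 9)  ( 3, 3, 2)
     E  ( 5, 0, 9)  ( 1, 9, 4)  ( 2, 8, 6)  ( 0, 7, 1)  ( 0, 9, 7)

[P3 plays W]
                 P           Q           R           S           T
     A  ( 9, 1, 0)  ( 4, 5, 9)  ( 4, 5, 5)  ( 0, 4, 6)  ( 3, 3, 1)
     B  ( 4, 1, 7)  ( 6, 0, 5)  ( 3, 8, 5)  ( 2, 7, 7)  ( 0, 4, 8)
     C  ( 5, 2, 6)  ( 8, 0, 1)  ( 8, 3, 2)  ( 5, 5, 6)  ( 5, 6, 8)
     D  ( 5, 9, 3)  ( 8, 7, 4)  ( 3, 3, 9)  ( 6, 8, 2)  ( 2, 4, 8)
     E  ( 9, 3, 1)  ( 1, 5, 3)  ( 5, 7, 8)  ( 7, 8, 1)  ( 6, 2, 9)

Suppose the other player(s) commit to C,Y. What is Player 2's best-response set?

argmax u_2 = {Q}

u_2(P vs C,Y) = 2
u_2(Q vs C,Y) = 3
u_2(R vs C,Y) = 0
u_2(S vs C,Y) = 1
u_2(T vs C,Y) = 0
max payoff 3 at {Q}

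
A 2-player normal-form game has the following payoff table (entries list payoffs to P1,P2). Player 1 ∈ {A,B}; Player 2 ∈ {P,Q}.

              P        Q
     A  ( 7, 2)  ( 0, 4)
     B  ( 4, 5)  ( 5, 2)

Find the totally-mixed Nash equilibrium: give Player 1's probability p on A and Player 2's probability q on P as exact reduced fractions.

P1 mixes 3/5 on A; P2 mixes 5/8 on P

P1 indiff ⇒ q·7+(1-q)·0 = q·4+(1-q)·5 ⇒ q(3) = (1-q)(5) ⇒ q = 5/8
P2 indiff ⇒ p·2+(1-p)·5 = p·4+(1-p)·2 ⇒ p(-2) = (1-p)(-3) ⇒ p = 3/5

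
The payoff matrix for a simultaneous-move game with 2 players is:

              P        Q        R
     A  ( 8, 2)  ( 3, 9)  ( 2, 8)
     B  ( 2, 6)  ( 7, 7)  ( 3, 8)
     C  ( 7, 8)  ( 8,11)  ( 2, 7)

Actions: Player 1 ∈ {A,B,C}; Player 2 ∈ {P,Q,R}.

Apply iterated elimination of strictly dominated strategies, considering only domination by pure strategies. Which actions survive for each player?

Remaining: P1:{B,C} P2:{Q,R}

P2 drop P (Q beats it: A:9>2 B:7>6 C:11>8)
P1 drop A (B beats it: Q:7>3 R:3>2)
P1→{B,C} P2→{Q,R}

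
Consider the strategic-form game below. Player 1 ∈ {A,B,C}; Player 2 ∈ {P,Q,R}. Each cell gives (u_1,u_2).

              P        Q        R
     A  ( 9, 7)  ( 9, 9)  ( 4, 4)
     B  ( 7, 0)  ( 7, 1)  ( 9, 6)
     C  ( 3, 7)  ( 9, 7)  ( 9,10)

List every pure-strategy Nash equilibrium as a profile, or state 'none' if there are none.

PSNE = {(A,Q), (B,R), (C,R)}

(A,P): not NE [P2→Q gives 9>7]
(A,Q): NE
(A,R): not NE [P1→C gives 9>4; P2→Q gives 9>4]
(B,P): not NE [P1→A gives 9>7; P2→R gives 6>0]
(B,Q): not NE [P1→C gives 9>7; P2→R gives 6>1]
(B,R): NE
(C,P): not NE [P1→A gives 9>3; P2→R gives 10>7]
(C,Q): not NE [P2→R gives 10>7]
(C,R): NE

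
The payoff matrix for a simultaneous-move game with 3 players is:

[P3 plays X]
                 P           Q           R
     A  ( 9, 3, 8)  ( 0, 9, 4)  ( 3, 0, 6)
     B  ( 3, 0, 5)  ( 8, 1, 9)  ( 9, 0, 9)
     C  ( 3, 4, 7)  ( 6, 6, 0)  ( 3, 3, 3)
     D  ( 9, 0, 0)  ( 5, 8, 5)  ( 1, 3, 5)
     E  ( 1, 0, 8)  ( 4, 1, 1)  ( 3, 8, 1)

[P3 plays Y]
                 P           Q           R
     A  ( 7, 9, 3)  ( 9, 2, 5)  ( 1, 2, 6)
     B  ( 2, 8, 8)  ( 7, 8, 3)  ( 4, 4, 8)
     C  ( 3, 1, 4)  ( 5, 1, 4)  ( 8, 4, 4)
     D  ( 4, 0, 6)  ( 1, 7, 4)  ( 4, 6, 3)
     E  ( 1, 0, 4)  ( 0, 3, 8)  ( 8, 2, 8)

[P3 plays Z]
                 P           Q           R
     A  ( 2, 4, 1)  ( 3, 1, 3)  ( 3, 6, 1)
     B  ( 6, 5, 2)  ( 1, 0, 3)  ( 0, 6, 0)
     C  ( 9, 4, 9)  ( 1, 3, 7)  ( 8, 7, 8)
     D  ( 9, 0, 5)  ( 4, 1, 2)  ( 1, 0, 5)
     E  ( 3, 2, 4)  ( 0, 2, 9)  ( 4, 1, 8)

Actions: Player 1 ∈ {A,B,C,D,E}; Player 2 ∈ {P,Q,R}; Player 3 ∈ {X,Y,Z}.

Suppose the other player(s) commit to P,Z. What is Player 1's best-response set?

u_1(A vs P,Z) = 2
u_1(B vs P,Z) = 6
u_1(C vs P,Z) = 9
u_1(D vs P,Z) = 9
u_1(E vs P,Z) = 3
max payoff 9 at {C,D}

argmax u_1 = {C,D}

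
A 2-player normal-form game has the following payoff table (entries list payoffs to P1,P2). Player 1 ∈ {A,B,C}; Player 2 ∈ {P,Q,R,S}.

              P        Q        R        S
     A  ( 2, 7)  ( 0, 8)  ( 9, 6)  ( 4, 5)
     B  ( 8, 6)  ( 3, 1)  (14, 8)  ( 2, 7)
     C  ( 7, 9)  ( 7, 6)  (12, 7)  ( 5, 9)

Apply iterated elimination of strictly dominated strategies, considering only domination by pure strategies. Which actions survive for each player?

Remaining: P1:{B,C} P2:{P,R,S}

P1 drop A (C beats it: P:7>2 Q:7>0 R:12>9 S:5>4)
P2 drop Q (P beats it: B:6>1 C:9>6)
P1→{B,C} P2→{P,R,S}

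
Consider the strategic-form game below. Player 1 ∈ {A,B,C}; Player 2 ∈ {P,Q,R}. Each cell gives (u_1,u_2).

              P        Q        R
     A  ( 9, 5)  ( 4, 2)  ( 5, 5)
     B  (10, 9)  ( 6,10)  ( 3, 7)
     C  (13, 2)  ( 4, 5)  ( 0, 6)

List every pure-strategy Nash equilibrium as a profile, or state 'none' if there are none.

NE set: (A,R), (B,Q)

(A,P): not NE [P1→C gives 13>9]
(A,Q): not NE [P1→B gives 6>4; P2→R gives 5>2]
(A,R): NE
(B,P): not NE [P1→C gives 13>10; P2→Q gives 10>9]
(B,Q): NE
(B,R): not NE [P1→A gives 5>3; P2→Q gives 10>7]
(C,P): not NE [P2→R gives 6>2]
(C,Q): not NE [P1→B gives 6>4; P2→R gives 6>5]
(C,R): not NE [P1→A gives 5>0]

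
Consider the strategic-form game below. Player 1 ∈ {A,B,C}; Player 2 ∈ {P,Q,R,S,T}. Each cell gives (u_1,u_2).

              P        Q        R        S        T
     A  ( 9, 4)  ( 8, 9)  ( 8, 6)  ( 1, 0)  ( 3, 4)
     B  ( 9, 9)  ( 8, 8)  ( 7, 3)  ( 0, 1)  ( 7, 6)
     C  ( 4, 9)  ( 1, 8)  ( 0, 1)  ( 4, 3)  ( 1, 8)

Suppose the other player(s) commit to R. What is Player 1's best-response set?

BR_1 = {A}

u_1(A vs R) = 8
u_1(B vs R) = 7
u_1(C vs R) = 0
max payoff 8 at {A}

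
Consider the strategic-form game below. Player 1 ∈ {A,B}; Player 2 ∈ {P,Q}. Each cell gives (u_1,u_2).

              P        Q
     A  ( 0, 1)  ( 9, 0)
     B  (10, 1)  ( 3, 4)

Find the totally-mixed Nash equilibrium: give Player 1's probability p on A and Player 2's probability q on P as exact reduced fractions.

(p,q) = (3/4, 3/8)

P1 indiff ⇒ q·0+(1-q)·9 = q·10+(1-q)·3 ⇒ q(-10) = (1-q)(-6) ⇒ q = 3/8
P2 indiff ⇒ p·1+(1-p)·1 = p·0+(1-p)·4 ⇒ p(1) = (1-p)(3) ⇒ p = 3/4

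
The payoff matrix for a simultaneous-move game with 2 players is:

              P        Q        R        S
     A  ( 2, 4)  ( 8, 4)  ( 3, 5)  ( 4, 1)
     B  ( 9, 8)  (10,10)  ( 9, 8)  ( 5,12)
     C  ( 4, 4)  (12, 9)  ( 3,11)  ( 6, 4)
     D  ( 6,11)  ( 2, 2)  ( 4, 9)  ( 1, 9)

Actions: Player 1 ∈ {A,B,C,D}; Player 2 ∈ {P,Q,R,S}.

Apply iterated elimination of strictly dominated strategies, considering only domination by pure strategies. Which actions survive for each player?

Survivors P1:{B,C} P2:{Q,R,S}

P1 drop A (B beats it: P:9>2 Q:10>8 R:9>3 S:5>4)
P1 drop D (B beats it: P:9>6 Q:10>2 R:9>4 S:5>1)
P2 drop P (Q beats it: B:10>8 C:9>4)
P1→{B,C} P2→{Q,R,S}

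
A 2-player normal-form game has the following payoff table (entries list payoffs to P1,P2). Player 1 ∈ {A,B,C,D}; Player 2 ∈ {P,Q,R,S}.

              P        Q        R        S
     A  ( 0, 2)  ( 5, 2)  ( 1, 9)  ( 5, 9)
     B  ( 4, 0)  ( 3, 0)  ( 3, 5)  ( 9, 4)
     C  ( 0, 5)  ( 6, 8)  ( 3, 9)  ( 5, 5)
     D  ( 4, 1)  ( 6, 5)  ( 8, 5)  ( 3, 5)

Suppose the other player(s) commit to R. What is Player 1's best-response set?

BR_1 = {D}

u_1(A vs R) = 1
u_1(B vs R) = 3
u_1(C vs R) = 3
u_1(D vs R) = 8
max payoff 8 at {D}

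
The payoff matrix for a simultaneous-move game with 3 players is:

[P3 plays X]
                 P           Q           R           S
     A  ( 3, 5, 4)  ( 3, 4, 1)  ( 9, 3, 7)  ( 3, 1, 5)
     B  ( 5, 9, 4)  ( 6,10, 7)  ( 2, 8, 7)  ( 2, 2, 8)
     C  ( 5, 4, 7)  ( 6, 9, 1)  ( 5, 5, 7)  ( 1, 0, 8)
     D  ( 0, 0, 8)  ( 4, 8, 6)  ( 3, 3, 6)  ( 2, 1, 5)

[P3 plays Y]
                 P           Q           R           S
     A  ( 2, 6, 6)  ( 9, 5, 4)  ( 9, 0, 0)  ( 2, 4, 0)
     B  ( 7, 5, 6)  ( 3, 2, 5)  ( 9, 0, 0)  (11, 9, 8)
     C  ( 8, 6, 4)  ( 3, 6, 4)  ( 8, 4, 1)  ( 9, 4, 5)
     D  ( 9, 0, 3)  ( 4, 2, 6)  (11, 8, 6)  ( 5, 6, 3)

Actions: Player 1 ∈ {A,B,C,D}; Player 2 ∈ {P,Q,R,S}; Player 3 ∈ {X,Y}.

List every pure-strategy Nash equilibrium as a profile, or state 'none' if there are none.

Nash profiles: (B,Q,X), (B,S,Y), (D,R,Y)

(A,P,X): not NE [P1→C gives 5>3; P3→Y gives 6>4]
(A,P,Y): not NE [P1→D gives 9>2]
(A,Q,X): not NE [P1→C gives 6>3; P2→P gives 5>4; P3→Y gives 4>1]
(A,Q,Y): not NE [P2→P gives 6>5]
(A,R,X): not NE [P2→P gives 5>3]
(A,R,Y): not NE [P1→D gives 11>9; P2→P gives 6>0; P3→X gives 7>0]
(A,S,X): not NE [P2→P gives 5>1]
(A,S,Y): not NE [P1→B gives 11>2; P2→P gives 6>4; P3→X gives 5>0]
(B,P,X): not NE [P2→Q gives 10>9; P3→Y gives 6>4]
(B,P,Y): not NE [P1→D gives 9>7; P2→S gives 9>5]
(B,Q,X): NE
(B,Q,Y): not NE [P1→A gives 9>3; P2→S gives 9>2; P3→X gives 7>5]
(B,R,X): not NE [P1→A gives 9>2; P2→Q gives 10>8]
(B,R,Y): not NE [P1→D gives 11>9; P2→S gives 9>0; P3→X gives 7>0]
(B,S,X): not NE [P1→A gives 3>2; P2→Q gives 10>2]
(B,S,Y): NE
(C,P,X): not NE [P2→Q gives 9>4]
(C,P,Y): not NE [P1→D gives 9>8; P3→X gives 7>4]
(C,Q,X): not NE [P3→Y gives 4>1]
(C,Q,Y): not NE [P1→A gives 9>3]
(C,R,X): not NE [P1→A gives 9>5; P2→Q gives 9>5]
(C,R,Y): not NE [P1→D gives 11>8; P2→Q gives 6>4; P3→X gives 7>1]
(C,S,X): not NE [P1→A gives 3>1; P2→Q gives 9>0]
(C,S,Y): not NE [P1→B gives 11>9; P2→Q gives 6>4; P3→X gives 8>5]
(D,P,X): not NE [P1→C gives 5>0; P2→Q gives 8>0]
(D,P,Y): not NE [P2→R gives 8>0; P3→X gives 8>3]
(D,Q,X): not NE [P1→C gives 6>4]
(D,Q,Y): not NE [P1→A gives 9>4; P2→R gives 8>2]
(D,R,X): not NE [P1→A gives 9>3; P2→Q gives 8>3]
(D,R,Y): NE
(D,S,X): not NE [P1→A gives 3>2; P2→Q gives 8>1]
(D,S,Y): not NE [P1→B gives 11>5; P2→R gives 8>6; P3→X gives 5>3]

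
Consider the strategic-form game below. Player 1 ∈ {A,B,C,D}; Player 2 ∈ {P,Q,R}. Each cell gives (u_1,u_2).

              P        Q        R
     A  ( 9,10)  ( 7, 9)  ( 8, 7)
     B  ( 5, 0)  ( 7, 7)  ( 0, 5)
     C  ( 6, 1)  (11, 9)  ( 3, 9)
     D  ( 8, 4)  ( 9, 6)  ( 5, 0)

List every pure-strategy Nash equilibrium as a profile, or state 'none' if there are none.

Nash profiles: (A,P), (C,Q)

(A,P): NE
(A,Q): not NE [P1→C gives 11>7; P2→P gives 10>9]
(A,R): not NE [P2→P gives 10>7]
(B,P): not NE [P1→A gives 9>5; P2→Q gives 7>0]
(B,Q): not NE [P1→C gives 11>7]
(B,R): not NE [P1→A gives 8>0; P2→Q gives 7>5]
(C,P): not NE [P1→A gives 9>6; P2→R gives 9>1]
(C,Q): NE
(C,R): not NE [P1→A gives 8>3]
(D,P): not NE [P1→A gives 9>8; P2→Q gives 6>4]
(D,Q): not NE [P1→C gives 11>9]
(D,R): not NE [P1→A gives 8>5; P2→Q gives 6>0]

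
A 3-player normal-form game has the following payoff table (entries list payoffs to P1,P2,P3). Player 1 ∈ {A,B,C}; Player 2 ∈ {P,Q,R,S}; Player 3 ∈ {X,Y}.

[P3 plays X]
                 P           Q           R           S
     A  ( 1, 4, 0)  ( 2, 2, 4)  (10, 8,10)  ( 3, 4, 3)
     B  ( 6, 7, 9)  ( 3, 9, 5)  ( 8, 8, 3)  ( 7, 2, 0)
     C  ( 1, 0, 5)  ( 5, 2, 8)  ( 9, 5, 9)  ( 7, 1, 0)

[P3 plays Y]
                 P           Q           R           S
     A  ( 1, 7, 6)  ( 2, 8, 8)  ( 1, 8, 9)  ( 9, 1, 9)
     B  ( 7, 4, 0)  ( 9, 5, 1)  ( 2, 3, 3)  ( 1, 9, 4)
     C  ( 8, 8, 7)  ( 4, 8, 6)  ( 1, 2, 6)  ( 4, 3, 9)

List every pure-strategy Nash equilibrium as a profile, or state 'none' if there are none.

NE set: (A,R,X), (C,P,Y)

(A,P,X): not NE [P1→B gives 6>1; P2→R gives 8>4; P3→Y gives 6>0]
(A,P,Y): not NE [P1→C gives 8>1; P2→R gives 8>7]
(A,Q,X): not NE [P1→C gives 5>2; P2→R gives 8>2; P3→Y gives 8>4]
(A,Q,Y): not NE [P1→B gives 9>2]
(A,R,X): NE
(A,R,Y): not NE [P1→B gives 2>1; P3→X gives 10>9]
(A,S,X): not NE [P1→C gives 7>3; P2→R gives 8>4; P3→Y gives 9>3]
(A,S,Y): not NE [P2→R gives 8>1]
(B,P,X): not NE [P2→Q gives 9>7]
(B,P,Y): not NE [P1→C gives 8>7; P2→S gives 9>4; P3→X gives 9>0]
(B,Q,X): not NE [P1→C gives 5>3]
(B,Q,Y): not NE [P2→S gives 9>5; P3→X gives 5>1]
(B,R,X): not NE [P1→A gives 10>8; P2→Q gives 9>8]
(B,R,Y): not NE [P2→S gives 9>3]
(B,S,X): not NE [P2→Q gives 9>2; P3→Y gives 4>0]
(B,S,Y): not NE [P1→A gives 9>1]
(C,P,X): not NE [P1→B gives 6>1; P2→R gives 5>0; P3→Y gives 7>5]
(C,P,Y): NE
(C,Q,X): not NE [P2→R gives 5>2]
(C,Q,Y): not NE [P1→B gives 9>4; P3→X gives 8>6]
(C,R,X): not NE [P1→A gives 10>9]
(C,R,Y): not NE [P1→B gives 2>1; P2→Q gives 8>2; P3→X gives 9>6]
(C,S,X): not NE [P2→R gives 5>1; P3→Y gives 9>0]
(C,S,Y): not NE [P1→A gives 9>4; P2→Q gives 8>3]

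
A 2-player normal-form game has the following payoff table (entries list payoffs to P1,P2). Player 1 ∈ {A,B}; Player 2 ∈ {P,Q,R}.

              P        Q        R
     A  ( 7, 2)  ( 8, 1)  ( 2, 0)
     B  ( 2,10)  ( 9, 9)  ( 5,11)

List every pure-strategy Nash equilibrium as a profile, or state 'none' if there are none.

(A,P): NE
(A,Q): not NE [P1→B gives 9>8; P2→P gives 2>1]
(A,R): not NE [P1→B gives 5>2; P2→P gives 2>0]
(B,P): not NE [P1→A gives 7>2; P2→R gives 11>10]
(B,Q): not NE [P2→R gives 11>9]
(B,R): NE

NE set: (A,P), (B,R)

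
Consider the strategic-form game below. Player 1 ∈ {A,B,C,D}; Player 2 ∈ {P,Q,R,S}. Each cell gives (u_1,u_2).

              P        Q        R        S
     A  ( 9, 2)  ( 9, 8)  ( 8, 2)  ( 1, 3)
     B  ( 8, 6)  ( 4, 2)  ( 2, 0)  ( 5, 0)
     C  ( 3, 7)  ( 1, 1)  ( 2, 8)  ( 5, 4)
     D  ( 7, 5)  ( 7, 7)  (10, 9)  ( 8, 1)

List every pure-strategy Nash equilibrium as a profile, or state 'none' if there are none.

(A,P): not NE [P2→Q gives 8>2]
(A,Q): NE
(A,R): not NE [P1→D gives 10>8; P2→Q gives 8>2]
(A,S): not NE [P1→D gives 8>1; P2→Q gives 8>3]
(B,P): not NE [P1→A gives 9>8]
(B,Q): not NE [P1→A gives 9>4; P2→P gives 6>2]
(B,R): not NE [P1→D gives 10>2; P2→P gives 6>0]
(B,S): not NE [P1→D gives 8>5; P2→P gives 6>0]
(C,P): not NE [P1→A gives 9>3; P2→R gives 8>7]
(C,Q): not NE [P1→A gives 9>1; P2→R gives 8>1]
(C,R): not NE [P1→D gives 10>2]
(C,S): not NE [P1→D gives 8>5; P2→R gives 8>4]
(D,P): not NE [P1→A gives 9>7; P2→R gives 9>5]
(D,Q): not NE [P1→A gives 9>7; P2→R gives 9>7]
(D,R): NE
(D,S): not NE [P2→R gives 9>1]

PSNE = {(A,Q), (D,R)}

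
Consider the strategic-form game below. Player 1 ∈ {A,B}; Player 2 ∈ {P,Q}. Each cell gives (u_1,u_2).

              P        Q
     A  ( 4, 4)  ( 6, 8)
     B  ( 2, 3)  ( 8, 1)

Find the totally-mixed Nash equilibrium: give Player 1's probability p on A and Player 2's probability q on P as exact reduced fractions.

(p,q) = (1/3, 1/2)

P1 indiff ⇒ q·4+(1-q)·6 = q·2+(1-q)·8 ⇒ q(2) = (1-q)(2) ⇒ q = 1/2
P2 indiff ⇒ p·4+(1-p)·3 = p·8+(1-p)·1 ⇒ p(-4) = (1-p)(-2) ⇒ p = 1/3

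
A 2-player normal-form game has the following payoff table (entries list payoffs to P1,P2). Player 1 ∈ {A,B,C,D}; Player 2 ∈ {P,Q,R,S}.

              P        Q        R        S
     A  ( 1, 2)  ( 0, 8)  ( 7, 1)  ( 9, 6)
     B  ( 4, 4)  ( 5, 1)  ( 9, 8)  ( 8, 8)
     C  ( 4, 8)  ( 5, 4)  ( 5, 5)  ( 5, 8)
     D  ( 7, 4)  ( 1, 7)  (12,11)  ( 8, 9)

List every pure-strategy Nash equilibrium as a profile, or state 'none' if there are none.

(A,P): not NE [P1→D gives 7>1; P2→Q gives 8>2]
(A,Q): not NE [P1→C gives 5>0]
(A,R): not NE [P1→D gives 12>7; P2→Q gives 8>1]
(A,S): not NE [P2→Q gives 8>6]
(B,P): not NE [P1→D gives 7>4; P2→S gives 8>4]
(B,Q): not NE [P2→S gives 8>1]
(B,R): not NE [P1→D gives 12>9]
(B,S): not NE [P1→A gives 9>8]
(C,P): not NE [P1→D gives 7>4]
(C,Q): not NE [P2→S gives 8>4]
(C,R): not NE [P1→D gives 12>5; P2→S gives 8>5]
(C,S): not NE [P1→A gives 9>5]
(D,P): not NE [P2→R gives 11>4]
(D,Q): not NE [P1→C gives 5>1; P2→R gives 11>7]
(D,R): NE
(D,S): not NE [P1→A gives 9>8; P2→R gives 11>9]

NE set: (D,R)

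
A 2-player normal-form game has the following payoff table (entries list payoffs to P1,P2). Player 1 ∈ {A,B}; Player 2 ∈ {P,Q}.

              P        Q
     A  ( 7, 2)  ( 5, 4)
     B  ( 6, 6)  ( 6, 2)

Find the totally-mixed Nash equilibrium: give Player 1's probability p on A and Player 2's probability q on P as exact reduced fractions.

P1 indiff ⇒ q·7+(1-q)·5 = q·6+(1-q)·6 ⇒ q(1) = (1-q)(1) ⇒ q = 1/2
P2 indiff ⇒ p·2+(1-p)·6 = p·4+(1-p)·2 ⇒ p(-2) = (1-p)(-4) ⇒ p = 2/3

(p,q) = (2/3, 1/2)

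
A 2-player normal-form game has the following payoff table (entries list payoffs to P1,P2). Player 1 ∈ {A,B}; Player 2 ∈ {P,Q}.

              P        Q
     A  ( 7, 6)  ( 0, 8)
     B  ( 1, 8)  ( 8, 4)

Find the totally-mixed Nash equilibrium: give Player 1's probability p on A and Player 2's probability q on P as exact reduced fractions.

p=2/3, q=4/7

P1 indiff ⇒ q·7+(1-q)·0 = q·1+(1-q)·8 ⇒ q(6) = (1-q)(8) ⇒ q = 4/7
P2 indiff ⇒ p·6+(1-p)·8 = p·8+(1-p)·4 ⇒ p(-2) = (1-p)(-4) ⇒ p = 2/3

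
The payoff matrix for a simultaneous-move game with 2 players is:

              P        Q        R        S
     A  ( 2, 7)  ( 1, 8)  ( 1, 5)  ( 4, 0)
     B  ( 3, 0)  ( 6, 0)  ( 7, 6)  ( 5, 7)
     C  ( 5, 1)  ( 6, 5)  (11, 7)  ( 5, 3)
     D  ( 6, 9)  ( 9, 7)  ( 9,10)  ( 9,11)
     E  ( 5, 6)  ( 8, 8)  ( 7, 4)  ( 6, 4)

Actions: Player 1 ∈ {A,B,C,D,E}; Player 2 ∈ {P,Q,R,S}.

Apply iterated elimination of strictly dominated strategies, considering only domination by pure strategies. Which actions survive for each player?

P1 drop A (B beats it: P:3>2 Q:6>1 R:7>1 S:5>4)
P1 drop B (D beats it: P:6>3 Q:9>6 R:9>7 S:9>5)
P1 drop E (D beats it: P:6>5 Q:9>8 R:9>7 S:9>6)
P2 drop P (R beats it: C:7>1 D:10>9)
P2 drop Q (R beats it: C:7>5 D:10>7)
P1→{C,D} P2→{R,S}

Survivors P1:{C,D} P2:{R,S}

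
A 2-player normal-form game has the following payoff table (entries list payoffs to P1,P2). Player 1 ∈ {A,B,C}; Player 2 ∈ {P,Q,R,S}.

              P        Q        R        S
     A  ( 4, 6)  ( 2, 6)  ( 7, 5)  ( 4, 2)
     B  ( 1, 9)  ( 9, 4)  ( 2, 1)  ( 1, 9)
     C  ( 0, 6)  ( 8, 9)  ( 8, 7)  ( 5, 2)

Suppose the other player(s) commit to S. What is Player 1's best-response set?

u_1(A vs S) = 4
u_1(B vs S) = 1
u_1(C vs S) = 5
max payoff 5 at {C}

P1 best: {C}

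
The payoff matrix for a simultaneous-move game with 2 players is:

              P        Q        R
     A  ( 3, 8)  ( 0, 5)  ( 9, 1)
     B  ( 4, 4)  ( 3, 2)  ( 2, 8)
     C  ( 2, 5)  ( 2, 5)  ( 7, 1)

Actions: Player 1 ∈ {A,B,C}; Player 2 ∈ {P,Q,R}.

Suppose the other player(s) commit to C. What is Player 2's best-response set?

argmax u_2 = {P,Q}

u_2(P vs C) = 5
u_2(Q vs C) = 5
u_2(R vs C) = 1
max payoff 5 at {P,Q}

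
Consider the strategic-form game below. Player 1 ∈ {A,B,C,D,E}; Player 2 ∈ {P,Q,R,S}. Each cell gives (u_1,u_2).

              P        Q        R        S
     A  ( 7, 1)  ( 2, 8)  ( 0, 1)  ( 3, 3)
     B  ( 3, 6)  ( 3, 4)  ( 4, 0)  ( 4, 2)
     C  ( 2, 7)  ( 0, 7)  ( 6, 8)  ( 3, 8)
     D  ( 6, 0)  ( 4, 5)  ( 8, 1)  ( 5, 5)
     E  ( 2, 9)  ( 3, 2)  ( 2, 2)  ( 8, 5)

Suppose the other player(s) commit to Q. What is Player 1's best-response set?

u_1(A vs Q) = 2
u_1(B vs Q) = 3
u_1(C vs Q) = 0
u_1(D vs Q) = 4
u_1(E vs Q) = 3
max payoff 4 at {D}

argmax u_1 = {D}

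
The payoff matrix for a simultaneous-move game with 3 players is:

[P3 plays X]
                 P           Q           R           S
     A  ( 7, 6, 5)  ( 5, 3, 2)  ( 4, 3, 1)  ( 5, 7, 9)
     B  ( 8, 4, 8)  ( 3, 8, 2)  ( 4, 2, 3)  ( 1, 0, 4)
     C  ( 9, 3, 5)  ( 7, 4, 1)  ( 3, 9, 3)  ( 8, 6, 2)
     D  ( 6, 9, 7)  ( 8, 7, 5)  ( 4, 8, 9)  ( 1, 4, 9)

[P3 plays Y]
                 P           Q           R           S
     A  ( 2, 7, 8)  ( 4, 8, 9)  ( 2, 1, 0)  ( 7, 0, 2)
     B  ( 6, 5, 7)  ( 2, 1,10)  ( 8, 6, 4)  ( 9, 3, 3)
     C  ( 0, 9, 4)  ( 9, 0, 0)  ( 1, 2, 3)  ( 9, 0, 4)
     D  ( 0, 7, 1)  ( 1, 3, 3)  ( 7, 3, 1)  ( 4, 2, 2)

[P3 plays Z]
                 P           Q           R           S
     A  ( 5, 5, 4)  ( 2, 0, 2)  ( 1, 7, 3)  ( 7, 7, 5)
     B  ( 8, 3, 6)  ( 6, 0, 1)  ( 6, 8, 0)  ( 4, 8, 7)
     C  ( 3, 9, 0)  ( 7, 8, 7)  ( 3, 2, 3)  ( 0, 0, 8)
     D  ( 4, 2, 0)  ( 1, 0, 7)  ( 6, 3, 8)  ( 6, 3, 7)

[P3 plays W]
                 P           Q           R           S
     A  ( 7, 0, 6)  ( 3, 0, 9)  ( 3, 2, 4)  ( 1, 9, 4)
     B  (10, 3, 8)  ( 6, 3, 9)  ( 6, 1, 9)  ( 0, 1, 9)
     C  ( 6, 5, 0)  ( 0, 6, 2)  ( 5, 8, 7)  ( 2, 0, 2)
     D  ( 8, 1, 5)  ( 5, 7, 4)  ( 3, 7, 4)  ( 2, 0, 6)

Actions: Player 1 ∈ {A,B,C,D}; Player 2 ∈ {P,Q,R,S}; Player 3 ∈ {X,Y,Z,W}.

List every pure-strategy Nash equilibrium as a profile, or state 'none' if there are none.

(A,P,X): not NE [P1→C gives 9>7; P2→S gives 7>6; P3→Y gives 8>5]
(A,P,Y): not NE [P1→B gives 6>2; P2→Q gives 8>7]
(A,P,Z): not NE [P1→B gives 8>5; P2→S gives 7>5; P3→Y gives 8>4]
(A,P,W): not NE [P1→B gives 10>7; P2→S gives 9>0; P3→Y gives 8>6]
(A,Q,X): not NE [P1→D gives 8>5; P2→S gives 7>3; P3→W gives 9>2]
(A,Q,Y): not NE [P1→C gives 9>4]
(A,Q,Z): not NE [P1→C gives 7>2; P2→S gives 7>0; P3→W gives 9>2]
(A,Q,W): not NE [P1→B gives 6>3; P2→S gives 9>0]
(A,R,X): not NE [P2→S gives 7>3; P3→W gives 4>1]
(A,R,Y): not NE [P1→B gives 8>2; P2→Q gives 8>1; P3→W gives 4>0]
(A,R,Z): not NE [P1→D gives 6>1; P3→W gives 4>3]
(A,R,W): not NE [P1→B gives 6>3; P2→S gives 9>2]
(A,S,X): not NE [P1→C gives 8>5]
(A,S,Y): not NE [P1→C gives 9>7; P2→Q gives 8>0; P3→X gives 9>2]
(A,S,Z): not NE [P3→X gives 9>5]
(A,S,W): not NE [P1→D gives 2>1; P3→X gives 9>4]
(B,P,X): not NE [P1→C gives 9>8; P2→Q gives 8>4]
(B,P,Y): not NE [P2→R gives 6>5; P3→W gives 8>7]
(B,P,Z): not NE [P2→S gives 8>3; P3→W gives 8>6]
(B,P,W): NE
(B,Q,X): not NE [P1→D gives 8>3; P3→Y gives 10>2]
(B,Q,Y): not NE [P1→C gives 9>2; P2→R gives 6>1]
(B,Q,Z): not NE [P1→C gives 7>6; P2→S gives 8>0; P3→Y gives 10>1]
(B,Q,W): not NE [P3→Y gives 10>9]
(B,R,X): not NE [P2→Q gives 8>2; P3→W gives 9>3]
(B,R,Y): not NE [P3→W gives 9>4]
(B,R,Z): not NE [P3→W gives 9>0]
(B,R,W): not NE [P2→Q gives 3>1]
(B,S,X): not NE [P1→C gives 8>1; P2→Q gives 8>0; P3→W gives 9>4]
(B,S,Y): not NE [P2→R gives 6>3; P3→W gives 9>3]
(B,S,Z): not NE [P1→A gives 7>4; P3→W gives 9>7]
(B,S,W): not NE [P1→D gives 2>0; P2→Q gives 3>1]
(C,P,X): not NE [P2→R gives 9>3]
(C,P,Y): not NE [P1→B gives 6>0; P3→X gives 5>4]
(C,P,Z): not NE [P1→B gives 8>3; P3→X gives 5>0]
(C,P,W): not NE [P1→B gives 10>6; P2→R gives 8>5; P3→X gives 5>0]
(C,Q,X): not NE [P1→D gives 8>7; P2→R gives 9>4; P3→Z gives 7>1]
(C,Q,Y): not NE [P2→P gives 9>0; P3→Z gives 7>0]
(C,Q,Z): not NE [P2→P gives 9>8]
(C,Q,W): not NE [P1→B gives 6>0; P2→R gives 8>6; P3→Z gives 7>2]
(C,R,X): not NE [P1→D gives 4>3; P3→W gives 7>3]
(C,R,Y): not NE [P1→B gives 8>1; P2→P gives 9>2; P3→W gives 7>3]
(C,R,Z): not NE [P1→D gives 6>3; P2→P gives 9>2; P3→W gives 7>3]
(C,R,W): not NE [P1→B gives 6>5]
(C,S,X): not NE [P2→R gives 9>6; P3→Z gives 8>2]
(C,S,Y): not NE [P2→P gives 9>0; P3→Z gives 8>4]
(C,S,Z): not NE [P1→A gives 7>0; P2→P gives 9>0]
(C,S,W): not NE [P2→R gives 8>0; P3→Z gives 8>2]
(D,P,X): not NE [P1→C gives 9>6]
(D,P,Y): not NE [P1→B gives 6>0; P3→X gives 7>1]
(D,P,Z): not NE [P1→B gives 8>4; P2→S gives 3>2; P3→X gives 7>0]
(D,P,W): not NE [P1→B gives 10>8; P2→R gives 7>1; P3→X gives 7>5]
(D,Q,X): not NE [P2→P gives 9>7; P3→Z gives 7>5]
(D,Q,Y): not NE [P1→C gives 9>1; P2→P gives 7>3; P3→Z gives 7>3]
(D,Q,Z): not NE [P1→C gives 7>1; P2→S gives 3>0]
(D,Q,W): not NE [P1→B gives 6>5; P3→Z gives 7>4]
(D,R,X): not NE [P2→P gives 9>8]
(D,R,Y): not NE [P1→B gives 8>7; P2→P gives 7>3; P3→X gives 9>1]
(D,R,Z): not NE [P3→X gives 9>8]
(D,R,W): not NE [P1→B gives 6>3; P3→X gives 9>4]
(D,S,X): not NE [P1→C gives 8>1; P2→P gives 9>4]
(D,S,Y): not NE [P1→C gives 9>4; P2→P gives 7>2; P3→X gives 9>2]
(D,S,Z): not NE [P1→A gives 7>6; P3→X gives 9>7]
(D,S,W): not NE [P2→R gives 7>0; P3→X gives 9>6]

NE set: (B,P,W)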